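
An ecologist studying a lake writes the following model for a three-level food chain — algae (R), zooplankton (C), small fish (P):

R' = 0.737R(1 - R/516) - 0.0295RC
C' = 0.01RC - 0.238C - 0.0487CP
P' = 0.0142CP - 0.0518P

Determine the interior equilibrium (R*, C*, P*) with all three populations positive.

R* ≈ 441, C* ≈ 3.65, P* ≈ 85.6

From dP/dt = 0: 0.0142C* = 0.0518, so C* = 3.65.
From dR/dt = 0: 0.737(1 - R*/516) = 0.0295·3.65, giving R* = 516·(1 - 0.146) = 441.
From dC/dt = 0: 0.01·441 - 0.238 = 0.0487P*, so P* = 4.17/0.0487 = 85.6.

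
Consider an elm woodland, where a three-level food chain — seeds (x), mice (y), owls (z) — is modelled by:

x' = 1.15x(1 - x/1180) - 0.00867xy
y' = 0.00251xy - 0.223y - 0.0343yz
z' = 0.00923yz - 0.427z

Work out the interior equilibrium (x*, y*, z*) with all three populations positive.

From dz/dt = 0: 0.00923y* = 0.427, so y* = 46.3.
From dx/dt = 0: 1.15(1 - x*/1180) = 0.00867·46.3, giving x* = 1180·(1 - 0.349) = 768.
From dy/dt = 0: 0.00251·768 - 0.223 = 0.0343z*, so z* = 1.71/0.0343 = 49.7.

x* ≈ 768, y* ≈ 46.3, z* ≈ 49.7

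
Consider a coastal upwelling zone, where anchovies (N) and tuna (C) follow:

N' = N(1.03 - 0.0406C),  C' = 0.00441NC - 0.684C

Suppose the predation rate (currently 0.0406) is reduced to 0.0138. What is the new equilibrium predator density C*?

C* ≈ 74.6

At the interior fixed point, setting dN/dt = 0 with N > 0 fixes C* = (prey growth rate)/(NC coefficient) — independent of the other coefficients.
With the change, C* = 1.03/0.0138 = 74.6; it rises from 25.4.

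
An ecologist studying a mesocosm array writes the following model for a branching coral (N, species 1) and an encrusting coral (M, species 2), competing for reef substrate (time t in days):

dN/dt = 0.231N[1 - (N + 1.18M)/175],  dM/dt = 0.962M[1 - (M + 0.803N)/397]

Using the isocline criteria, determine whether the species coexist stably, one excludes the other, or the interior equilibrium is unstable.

Compare the nullcline intercepts: K1/α12 = 175/1.18 = 148 < K2 = 397; K2/α21 = 397/0.803 = 494 > K1 = 175.
Since the inequalities point opposite ways, species 2 can invade but species 1 cannot.

species 2 excludes species 1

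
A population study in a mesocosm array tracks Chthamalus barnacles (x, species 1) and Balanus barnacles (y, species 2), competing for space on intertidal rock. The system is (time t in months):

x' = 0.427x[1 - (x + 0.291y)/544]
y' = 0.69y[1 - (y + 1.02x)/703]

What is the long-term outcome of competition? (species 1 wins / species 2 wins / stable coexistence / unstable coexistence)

stable coexistence

Compare the nullcline intercepts: K1/α12 = 544/0.291 = 1870 > K2 = 703; K2/α21 = 703/1.02 = 689 > K1 = 544.
Since both inequalities hold, each species can invade when rare, so the interior equilibrium is stable.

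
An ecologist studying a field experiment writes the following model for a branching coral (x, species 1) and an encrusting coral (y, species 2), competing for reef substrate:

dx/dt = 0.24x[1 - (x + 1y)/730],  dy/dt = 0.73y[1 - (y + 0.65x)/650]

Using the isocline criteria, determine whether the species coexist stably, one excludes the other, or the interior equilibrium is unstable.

Compare the nullcline intercepts: K1/α12 = 730/1 = 730 > K2 = 650; K2/α21 = 650/0.65 = 1000 > K1 = 730.
Since both inequalities hold, each species can invade when rare, so the interior equilibrium is stable.

stable coexistence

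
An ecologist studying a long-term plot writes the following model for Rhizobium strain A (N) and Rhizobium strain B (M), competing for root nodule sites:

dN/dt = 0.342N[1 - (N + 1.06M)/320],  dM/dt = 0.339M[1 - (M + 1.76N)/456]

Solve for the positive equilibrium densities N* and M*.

Setting both brackets to zero gives the nullclines N + 1.06M = 320 and 1.76N + M = 456.
Substituting M = 456 - 1.76N into the first: N(1 - 1.06·1.76) = 320 - 1.06·456.
So N* = -163/-0.866 = 189, and then M* = 456 - 1.76·189 = 124.

N* ≈ 189, M* ≈ 124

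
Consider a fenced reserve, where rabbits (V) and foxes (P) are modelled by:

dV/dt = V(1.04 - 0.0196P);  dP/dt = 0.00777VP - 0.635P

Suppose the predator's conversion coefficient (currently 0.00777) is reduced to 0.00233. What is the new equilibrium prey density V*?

At the interior fixed point, setting dP/dt = 0 with P > 0 fixes V* = (predator death rate)/(VP coefficient) — independent of the other coefficients.
With the change, V* = 0.635/0.00233 = 273; it rises from 81.7.

V* ≈ 273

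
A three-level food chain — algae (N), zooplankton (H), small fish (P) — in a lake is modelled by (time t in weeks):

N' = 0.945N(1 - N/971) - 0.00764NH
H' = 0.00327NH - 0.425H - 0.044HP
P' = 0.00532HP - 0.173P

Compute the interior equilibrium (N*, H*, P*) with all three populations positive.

N* ≈ 716, H* ≈ 32.5, P* ≈ 43.5

From dP/dt = 0: 0.00532H* = 0.173, so H* = 32.5.
From dN/dt = 0: 0.945(1 - N*/971) = 0.00764·32.5, giving N* = 971·(1 - 0.263) = 716.
From dH/dt = 0: 0.00327·716 - 0.425 = 0.044P*, so P* = 1.92/0.044 = 43.5.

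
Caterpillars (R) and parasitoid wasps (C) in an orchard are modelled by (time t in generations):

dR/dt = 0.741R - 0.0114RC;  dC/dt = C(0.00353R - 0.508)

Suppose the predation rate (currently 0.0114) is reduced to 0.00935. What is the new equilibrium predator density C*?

At the interior fixed point, setting dR/dt = 0 with R > 0 fixes C* = (prey growth rate)/(RC coefficient) — independent of the other coefficients.
With the change, C* = 0.741/0.00935 = 79.3; it rises from 65.

C* ≈ 79.3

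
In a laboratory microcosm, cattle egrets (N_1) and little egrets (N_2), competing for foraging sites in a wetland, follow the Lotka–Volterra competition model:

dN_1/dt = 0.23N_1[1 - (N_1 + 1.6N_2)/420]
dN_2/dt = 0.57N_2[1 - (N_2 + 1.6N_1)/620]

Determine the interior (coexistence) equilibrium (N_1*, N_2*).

N_1* ≈ 367, N_2* ≈ 33.3

Setting both brackets to zero gives the nullclines N_1 + 1.6N_2 = 420 and 1.6N_1 + N_2 = 620.
Substituting N_2 = 620 - 1.6N_1 into the first: N_1(1 - 1.6·1.6) = 420 - 1.6·620.
So N_1* = -572/-1.56 = 367, and then N_2* = 620 - 1.6·367 = 33.3.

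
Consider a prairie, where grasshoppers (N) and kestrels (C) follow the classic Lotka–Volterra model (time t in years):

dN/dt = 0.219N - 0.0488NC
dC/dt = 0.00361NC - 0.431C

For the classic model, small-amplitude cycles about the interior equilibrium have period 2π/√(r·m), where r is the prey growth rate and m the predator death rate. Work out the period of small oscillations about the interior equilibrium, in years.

Here r = 0.219 and m = 0.431, so r·m = 0.0944.
ω = √0.0944 = 0.307 per year, hence T = 2π/ω ≈ 20.5 years.

T ≈ 20.5 years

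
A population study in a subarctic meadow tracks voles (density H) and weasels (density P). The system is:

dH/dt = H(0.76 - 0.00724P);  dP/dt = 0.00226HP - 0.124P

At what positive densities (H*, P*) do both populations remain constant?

H* ≈ 54.9, P* ≈ 105

Set dP/dt = 0 with P > 0: 0.00226H - 0.124 = 0, so H* = 0.124/0.00226 = 54.9.
Set dH/dt = 0 with H > 0: 0.76 - 0.00724P = 0, so P* = 0.76/0.00724 = 105.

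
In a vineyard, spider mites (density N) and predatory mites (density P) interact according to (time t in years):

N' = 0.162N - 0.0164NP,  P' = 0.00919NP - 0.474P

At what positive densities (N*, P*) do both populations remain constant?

N* ≈ 51.6, P* ≈ 9.88

Set dP/dt = 0 with P > 0: 0.00919N - 0.474 = 0, so N* = 0.474/0.00919 = 51.6.
Set dN/dt = 0 with N > 0: 0.162 - 0.0164P = 0, so P* = 0.162/0.0164 = 9.88.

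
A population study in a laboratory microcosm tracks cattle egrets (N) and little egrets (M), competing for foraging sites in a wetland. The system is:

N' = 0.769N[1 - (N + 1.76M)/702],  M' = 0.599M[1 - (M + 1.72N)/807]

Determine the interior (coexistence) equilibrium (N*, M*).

Setting both brackets to zero gives the nullclines N + 1.76M = 702 and 1.72N + M = 807.
Substituting M = 807 - 1.72N into the first: N(1 - 1.76·1.72) = 702 - 1.76·807.
So N* = -718/-2.03 = 354, and then M* = 807 - 1.72·354 = 198.

N* ≈ 354, M* ≈ 198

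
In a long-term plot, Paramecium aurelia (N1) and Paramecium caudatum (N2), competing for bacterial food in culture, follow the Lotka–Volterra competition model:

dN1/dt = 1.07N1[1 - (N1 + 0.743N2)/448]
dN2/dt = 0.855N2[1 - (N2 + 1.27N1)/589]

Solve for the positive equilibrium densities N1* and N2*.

Setting both brackets to zero gives the nullclines N1 + 0.743N2 = 448 and 1.27N1 + N2 = 589.
Substituting N2 = 589 - 1.27N1 into the first: N1(1 - 0.743·1.27) = 448 - 0.743·589.
So N1* = 10.4/0.0564 = 184, and then N2* = 589 - 1.27·184 = 355.

N1* ≈ 184, N2* ≈ 355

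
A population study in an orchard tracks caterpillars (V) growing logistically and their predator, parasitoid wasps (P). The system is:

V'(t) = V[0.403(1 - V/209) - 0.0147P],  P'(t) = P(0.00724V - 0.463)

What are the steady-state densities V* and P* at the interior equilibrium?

From dP/dt = 0 with P > 0: 0.00724V* = 0.463, so V* = 64.
Substitute into dV/dt = 0: 0.403(1 - 64/209) = 0.0147P*.
The bracket is 0.694, giving P* = 0.28/0.0147 = 19.

V* ≈ 64, P* ≈ 19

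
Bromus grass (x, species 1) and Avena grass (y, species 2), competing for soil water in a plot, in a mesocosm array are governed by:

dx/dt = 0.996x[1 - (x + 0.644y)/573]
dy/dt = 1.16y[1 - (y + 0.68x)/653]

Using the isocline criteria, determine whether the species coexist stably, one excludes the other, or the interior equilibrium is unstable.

Compare the nullcline intercepts: K1/α12 = 573/0.644 = 890 > K2 = 653; K2/α21 = 653/0.68 = 960 > K1 = 573.
Since both inequalities hold, each species can invade when rare, so the interior equilibrium is stable.

stable coexistence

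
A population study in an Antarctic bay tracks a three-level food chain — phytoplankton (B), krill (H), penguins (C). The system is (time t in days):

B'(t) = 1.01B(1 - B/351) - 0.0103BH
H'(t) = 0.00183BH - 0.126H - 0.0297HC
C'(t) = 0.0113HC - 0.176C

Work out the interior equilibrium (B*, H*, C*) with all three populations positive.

B* ≈ 295, H* ≈ 15.6, C* ≈ 13.9

From dC/dt = 0: 0.0113H* = 0.176, so H* = 15.6.
From dB/dt = 0: 1.01(1 - B*/351) = 0.0103·15.6, giving B* = 351·(1 - 0.159) = 295.
From dH/dt = 0: 0.00183·295 - 0.126 = 0.0297C*, so C* = 0.414/0.0297 = 13.9.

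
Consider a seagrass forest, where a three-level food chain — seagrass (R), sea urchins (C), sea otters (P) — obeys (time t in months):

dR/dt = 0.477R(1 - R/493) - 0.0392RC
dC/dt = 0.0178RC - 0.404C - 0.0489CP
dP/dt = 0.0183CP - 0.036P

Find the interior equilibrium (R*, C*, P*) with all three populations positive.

From dP/dt = 0: 0.0183C* = 0.036, so C* = 1.97.
From dR/dt = 0: 0.477(1 - R*/493) = 0.0392·1.97, giving R* = 493·(1 - 0.162) = 413.
From dC/dt = 0: 0.0178·413 - 0.404 = 0.0489P*, so P* = 6.95/0.0489 = 142.

R* ≈ 413, C* ≈ 1.97, P* ≈ 142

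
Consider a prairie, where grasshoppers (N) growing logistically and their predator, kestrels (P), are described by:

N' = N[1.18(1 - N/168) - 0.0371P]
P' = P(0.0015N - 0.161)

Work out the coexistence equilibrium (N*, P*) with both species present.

N* ≈ 107, P* ≈ 11.5

From dP/dt = 0 with P > 0: 0.0015N* = 0.161, so N* = 107.
Substitute into dN/dt = 0: 1.18(1 - 107/168) = 0.0371P*.
The bracket is 0.361, giving P* = 0.426/0.0371 = 11.5.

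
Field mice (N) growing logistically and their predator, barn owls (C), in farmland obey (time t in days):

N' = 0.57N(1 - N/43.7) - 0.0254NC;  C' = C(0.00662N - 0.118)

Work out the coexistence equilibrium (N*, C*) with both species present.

From dC/dt = 0 with C > 0: 0.00662N* = 0.118, so N* = 17.8.
Substitute into dN/dt = 0: 0.57(1 - 17.8/43.7) = 0.0254C*.
The bracket is 0.592, giving C* = 0.338/0.0254 = 13.3.

N* ≈ 17.8, C* ≈ 13.3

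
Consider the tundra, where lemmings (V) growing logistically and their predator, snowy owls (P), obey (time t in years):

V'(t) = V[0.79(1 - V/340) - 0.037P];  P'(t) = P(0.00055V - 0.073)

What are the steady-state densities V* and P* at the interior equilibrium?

V* ≈ 133, P* ≈ 13

From dP/dt = 0 with P > 0: 0.00055V* = 0.073, so V* = 133.
Substitute into dV/dt = 0: 0.79(1 - 133/340) = 0.037P*.
The bracket is 0.61, giving P* = 0.482/0.037 = 13.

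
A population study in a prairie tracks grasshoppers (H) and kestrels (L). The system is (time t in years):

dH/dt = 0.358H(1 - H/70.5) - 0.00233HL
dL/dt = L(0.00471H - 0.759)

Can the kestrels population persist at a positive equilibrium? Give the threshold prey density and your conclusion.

Threshold H = 161; K < 161, so no, the predator goes extinct.

The predator equation gives dL/dt > 0 only when H > 0.759/0.00471 = 161.
Without the predator, H → K = 70.5. Since 70.5 < 161, the predator cannot invade.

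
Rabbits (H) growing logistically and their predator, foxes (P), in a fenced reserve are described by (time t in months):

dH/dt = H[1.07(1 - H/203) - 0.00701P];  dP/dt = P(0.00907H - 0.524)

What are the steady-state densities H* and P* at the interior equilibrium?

H* ≈ 57.8, P* ≈ 109

From dP/dt = 0 with P > 0: 0.00907H* = 0.524, so H* = 57.8.
Substitute into dH/dt = 0: 1.07(1 - 57.8/203) = 0.00701P*.
The bracket is 0.715, giving P* = 0.765/0.00701 = 109.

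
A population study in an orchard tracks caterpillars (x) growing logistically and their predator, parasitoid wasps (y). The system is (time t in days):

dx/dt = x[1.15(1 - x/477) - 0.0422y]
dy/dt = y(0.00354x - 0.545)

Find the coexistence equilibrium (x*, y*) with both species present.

From dy/dt = 0 with y > 0: 0.00354x* = 0.545, so x* = 154.
Substitute into dx/dt = 0: 1.15(1 - 154/477) = 0.0422y*.
The bracket is 0.677, giving y* = 0.779/0.0422 = 18.5.

x* ≈ 154, y* ≈ 18.5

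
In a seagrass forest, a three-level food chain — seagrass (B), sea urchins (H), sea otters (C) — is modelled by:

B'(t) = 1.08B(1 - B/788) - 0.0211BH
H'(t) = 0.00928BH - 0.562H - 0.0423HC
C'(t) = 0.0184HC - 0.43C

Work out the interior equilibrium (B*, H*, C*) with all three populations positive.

B* ≈ 428, H* ≈ 23.4, C* ≈ 80.7

From dC/dt = 0: 0.0184H* = 0.43, so H* = 23.4.
From dB/dt = 0: 1.08(1 - B*/788) = 0.0211·23.4, giving B* = 788·(1 - 0.457) = 428.
From dH/dt = 0: 0.00928·428 - 0.562 = 0.0423C*, so C* = 3.41/0.0423 = 80.7.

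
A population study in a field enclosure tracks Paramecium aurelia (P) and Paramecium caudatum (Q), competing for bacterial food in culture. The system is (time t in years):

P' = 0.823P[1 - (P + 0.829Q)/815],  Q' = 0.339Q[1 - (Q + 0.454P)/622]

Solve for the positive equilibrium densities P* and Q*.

Setting both brackets to zero gives the nullclines P + 0.829Q = 815 and 0.454P + Q = 622.
Substituting Q = 622 - 0.454P into the first: P(1 - 0.829·0.454) = 815 - 0.829·622.
So P* = 299/0.624 = 480, and then Q* = 622 - 0.454·480 = 404.

P* ≈ 480, Q* ≈ 404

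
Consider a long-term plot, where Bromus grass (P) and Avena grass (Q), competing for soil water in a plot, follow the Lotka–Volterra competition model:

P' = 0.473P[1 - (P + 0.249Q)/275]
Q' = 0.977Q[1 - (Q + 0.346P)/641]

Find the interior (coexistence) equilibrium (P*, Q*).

Setting both brackets to zero gives the nullclines P + 0.249Q = 275 and 0.346P + Q = 641.
Substituting Q = 641 - 0.346P into the first: P(1 - 0.249·0.346) = 275 - 0.249·641.
So P* = 115/0.914 = 126, and then Q* = 641 - 0.346·126 = 597.

P* ≈ 126, Q* ≈ 597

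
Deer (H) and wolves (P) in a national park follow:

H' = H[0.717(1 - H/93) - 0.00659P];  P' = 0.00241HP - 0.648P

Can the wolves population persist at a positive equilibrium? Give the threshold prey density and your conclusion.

Threshold H = 269; K < 269, so no, the predator goes extinct.

The predator equation gives dP/dt > 0 only when H > 0.648/0.00241 = 269.
Without the predator, H → K = 93. Since 93 < 269, the predator cannot invade.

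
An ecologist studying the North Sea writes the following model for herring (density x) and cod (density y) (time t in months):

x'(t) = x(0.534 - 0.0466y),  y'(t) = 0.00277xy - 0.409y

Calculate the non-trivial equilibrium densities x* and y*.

x* ≈ 148, y* ≈ 11.5

Set dy/dt = 0 with y > 0: 0.00277x - 0.409 = 0, so x* = 0.409/0.00277 = 148.
Set dx/dt = 0 with x > 0: 0.534 - 0.0466y = 0, so y* = 0.534/0.0466 = 11.5.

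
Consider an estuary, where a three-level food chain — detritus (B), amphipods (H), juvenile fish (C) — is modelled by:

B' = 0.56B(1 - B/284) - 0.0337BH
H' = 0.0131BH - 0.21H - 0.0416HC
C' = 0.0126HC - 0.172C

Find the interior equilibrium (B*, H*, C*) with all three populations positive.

B* ≈ 50.7, H* ≈ 13.7, C* ≈ 10.9

From dC/dt = 0: 0.0126H* = 0.172, so H* = 13.7.
From dB/dt = 0: 0.56(1 - B*/284) = 0.0337·13.7, giving B* = 284·(1 - 0.821) = 50.7.
From dH/dt = 0: 0.0131·50.7 - 0.21 = 0.0416C*, so C* = 0.454/0.0416 = 10.9.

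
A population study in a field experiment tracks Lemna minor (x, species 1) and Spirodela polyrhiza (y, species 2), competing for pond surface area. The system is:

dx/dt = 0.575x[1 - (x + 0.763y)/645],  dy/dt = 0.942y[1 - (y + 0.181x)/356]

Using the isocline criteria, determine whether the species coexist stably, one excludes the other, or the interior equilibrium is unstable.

stable coexistence

Compare the nullcline intercepts: K1/α12 = 645/0.763 = 845 > K2 = 356; K2/α21 = 356/0.181 = 1970 > K1 = 645.
Since both inequalities hold, each species can invade when rare, so the interior equilibrium is stable.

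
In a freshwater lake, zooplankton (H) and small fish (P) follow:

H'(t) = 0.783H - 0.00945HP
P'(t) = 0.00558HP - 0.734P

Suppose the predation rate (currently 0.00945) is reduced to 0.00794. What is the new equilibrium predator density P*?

P* ≈ 98.6

At the interior fixed point, setting dH/dt = 0 with H > 0 fixes P* = (prey growth rate)/(HP coefficient) — independent of the other coefficients.
With the change, P* = 0.783/0.00794 = 98.6; it rises from 82.9.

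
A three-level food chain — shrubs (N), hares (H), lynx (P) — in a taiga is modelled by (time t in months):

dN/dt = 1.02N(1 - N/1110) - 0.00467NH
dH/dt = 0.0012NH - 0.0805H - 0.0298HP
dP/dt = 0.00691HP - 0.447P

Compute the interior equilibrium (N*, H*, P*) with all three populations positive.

N* ≈ 781, H* ≈ 64.7, P* ≈ 28.8

From dP/dt = 0: 0.00691H* = 0.447, so H* = 64.7.
From dN/dt = 0: 1.02(1 - N*/1110) = 0.00467·64.7, giving N* = 1110·(1 - 0.296) = 781.
From dH/dt = 0: 0.0012·781 - 0.0805 = 0.0298P*, so P* = 0.857/0.0298 = 28.8.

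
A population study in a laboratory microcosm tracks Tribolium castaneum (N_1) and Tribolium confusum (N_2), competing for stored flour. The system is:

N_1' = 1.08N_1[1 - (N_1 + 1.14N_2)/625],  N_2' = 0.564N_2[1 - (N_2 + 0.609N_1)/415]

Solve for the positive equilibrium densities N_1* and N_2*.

Setting both brackets to zero gives the nullclines N_1 + 1.14N_2 = 625 and 0.609N_1 + N_2 = 415.
Substituting N_2 = 415 - 0.609N_1 into the first: N_1(1 - 1.14·0.609) = 625 - 1.14·415.
So N_1* = 152/0.306 = 497, and then N_2* = 415 - 0.609·497 = 112.

N_1* ≈ 497, N_2* ≈ 112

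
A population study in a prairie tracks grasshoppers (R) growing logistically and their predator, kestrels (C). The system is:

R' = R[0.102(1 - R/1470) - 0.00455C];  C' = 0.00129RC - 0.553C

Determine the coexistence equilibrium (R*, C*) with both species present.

From dC/dt = 0 with C > 0: 0.00129R* = 0.553, so R* = 429.
Substitute into dR/dt = 0: 0.102(1 - 429/1470) = 0.00455C*.
The bracket is 0.708, giving C* = 0.0723/0.00455 = 15.9.

R* ≈ 429, C* ≈ 15.9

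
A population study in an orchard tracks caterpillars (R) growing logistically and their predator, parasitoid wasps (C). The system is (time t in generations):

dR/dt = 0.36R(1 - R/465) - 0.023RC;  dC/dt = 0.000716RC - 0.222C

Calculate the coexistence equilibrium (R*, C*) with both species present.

R* ≈ 310, C* ≈ 5.22

From dC/dt = 0 with C > 0: 0.000716R* = 0.222, so R* = 310.
Substitute into dR/dt = 0: 0.36(1 - 310/465) = 0.023C*.
The bracket is 0.333, giving C* = 0.12/0.023 = 5.22.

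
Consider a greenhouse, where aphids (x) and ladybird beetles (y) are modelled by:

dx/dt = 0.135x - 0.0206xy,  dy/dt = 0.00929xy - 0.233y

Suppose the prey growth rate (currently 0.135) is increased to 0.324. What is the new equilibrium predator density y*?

y* ≈ 15.7

At the interior fixed point, setting dx/dt = 0 with x > 0 fixes y* = (prey growth rate)/(xy coefficient) — independent of the other coefficients.
With the change, y* = 0.324/0.0206 = 15.7; it rises from 6.55.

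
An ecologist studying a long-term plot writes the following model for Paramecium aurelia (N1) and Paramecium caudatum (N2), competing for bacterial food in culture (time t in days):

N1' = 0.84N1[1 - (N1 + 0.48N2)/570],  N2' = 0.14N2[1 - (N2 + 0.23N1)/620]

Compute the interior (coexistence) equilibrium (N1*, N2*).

N1* ≈ 306, N2* ≈ 550

Setting both brackets to zero gives the nullclines N1 + 0.48N2 = 570 and 0.23N1 + N2 = 620.
Substituting N2 = 620 - 0.23N1 into the first: N1(1 - 0.48·0.23) = 570 - 0.48·620.
So N1* = 272/0.89 = 306, and then N2* = 620 - 0.23·306 = 550.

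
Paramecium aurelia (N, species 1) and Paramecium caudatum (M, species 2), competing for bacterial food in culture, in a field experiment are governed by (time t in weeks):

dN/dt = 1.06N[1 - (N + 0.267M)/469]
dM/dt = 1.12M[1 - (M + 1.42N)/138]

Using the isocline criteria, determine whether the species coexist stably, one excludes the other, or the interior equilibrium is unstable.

species 1 excludes species 2

Compare the nullcline intercepts: K1/α12 = 469/0.267 = 1760 > K2 = 138; K2/α21 = 138/1.42 = 97.2 < K1 = 469.
Since the inequalities point opposite ways, species 1 can invade but species 2 cannot.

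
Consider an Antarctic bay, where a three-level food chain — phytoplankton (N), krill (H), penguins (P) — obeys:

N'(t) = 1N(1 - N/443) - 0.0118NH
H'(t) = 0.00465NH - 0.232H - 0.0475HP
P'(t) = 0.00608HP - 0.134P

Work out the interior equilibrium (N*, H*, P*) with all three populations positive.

N* ≈ 328, H* ≈ 22, P* ≈ 27.2

From dP/dt = 0: 0.00608H* = 0.134, so H* = 22.
From dN/dt = 0: 1(1 - N*/443) = 0.0118·22, giving N* = 443·(1 - 0.26) = 328.
From dH/dt = 0: 0.00465·328 - 0.232 = 0.0475P*, so P* = 1.29/0.0475 = 27.2.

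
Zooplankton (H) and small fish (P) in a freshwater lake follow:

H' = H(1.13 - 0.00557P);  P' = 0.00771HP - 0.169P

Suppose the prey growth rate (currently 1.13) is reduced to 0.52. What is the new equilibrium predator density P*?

At the interior fixed point, setting dH/dt = 0 with H > 0 fixes P* = (prey growth rate)/(HP coefficient) — independent of the other coefficients.
With the change, P* = 0.52/0.00557 = 93.4; it falls from 203.

P* ≈ 93.4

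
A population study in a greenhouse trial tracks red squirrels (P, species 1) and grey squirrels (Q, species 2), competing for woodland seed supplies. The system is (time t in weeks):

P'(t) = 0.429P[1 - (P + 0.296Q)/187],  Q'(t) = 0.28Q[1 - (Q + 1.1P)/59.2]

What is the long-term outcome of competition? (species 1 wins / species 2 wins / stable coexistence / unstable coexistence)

species 1 excludes species 2

Compare the nullcline intercepts: K1/α12 = 187/0.296 = 632 > K2 = 59.2; K2/α21 = 59.2/1.1 = 53.8 < K1 = 187.
Since the inequalities point opposite ways, species 1 can invade but species 2 cannot.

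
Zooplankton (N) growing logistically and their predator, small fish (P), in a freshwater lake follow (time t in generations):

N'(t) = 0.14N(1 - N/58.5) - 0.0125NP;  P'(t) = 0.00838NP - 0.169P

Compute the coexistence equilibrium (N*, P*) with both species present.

From dP/dt = 0 with P > 0: 0.00838N* = 0.169, so N* = 20.2.
Substitute into dN/dt = 0: 0.14(1 - 20.2/58.5) = 0.0125P*.
The bracket is 0.655, giving P* = 0.0917/0.0125 = 7.34.

N* ≈ 20.2, P* ≈ 7.34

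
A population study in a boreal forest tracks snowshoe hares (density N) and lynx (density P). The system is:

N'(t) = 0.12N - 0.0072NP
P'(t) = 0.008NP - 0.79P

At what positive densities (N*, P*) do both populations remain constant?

Set dP/dt = 0 with P > 0: 0.008N - 0.79 = 0, so N* = 0.79/0.008 = 98.8.
Set dN/dt = 0 with N > 0: 0.12 - 0.0072P = 0, so P* = 0.12/0.0072 = 16.7.

N* ≈ 98.8, P* ≈ 16.7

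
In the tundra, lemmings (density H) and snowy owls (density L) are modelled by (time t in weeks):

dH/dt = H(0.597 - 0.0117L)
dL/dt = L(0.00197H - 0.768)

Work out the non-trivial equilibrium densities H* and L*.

Set dL/dt = 0 with L > 0: 0.00197H - 0.768 = 0, so H* = 0.768/0.00197 = 390.
Set dH/dt = 0 with H > 0: 0.597 - 0.0117L = 0, so L* = 0.597/0.0117 = 51.

H* ≈ 390, L* ≈ 51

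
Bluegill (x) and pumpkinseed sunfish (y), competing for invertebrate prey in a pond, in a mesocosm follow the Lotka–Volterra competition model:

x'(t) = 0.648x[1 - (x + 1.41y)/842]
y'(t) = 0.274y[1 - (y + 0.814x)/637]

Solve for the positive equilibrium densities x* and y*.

x* ≈ 380, y* ≈ 328

Setting both brackets to zero gives the nullclines x + 1.41y = 842 and 0.814x + y = 637.
Substituting y = 637 - 0.814x into the first: x(1 - 1.41·0.814) = 842 - 1.41·637.
So x* = -56.2/-0.148 = 380, and then y* = 637 - 0.814·380 = 328.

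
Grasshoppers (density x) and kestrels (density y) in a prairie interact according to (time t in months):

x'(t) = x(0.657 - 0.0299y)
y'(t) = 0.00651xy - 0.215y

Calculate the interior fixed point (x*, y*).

Set dy/dt = 0 with y > 0: 0.00651x - 0.215 = 0, so x* = 0.215/0.00651 = 33.
Set dx/dt = 0 with x > 0: 0.657 - 0.0299y = 0, so y* = 0.657/0.0299 = 22.

x* ≈ 33, y* ≈ 22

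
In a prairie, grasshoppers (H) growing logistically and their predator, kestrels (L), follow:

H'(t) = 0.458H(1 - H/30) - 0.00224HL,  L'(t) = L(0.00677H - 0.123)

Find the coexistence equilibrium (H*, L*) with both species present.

From dL/dt = 0 with L > 0: 0.00677H* = 0.123, so H* = 18.2.
Substitute into dH/dt = 0: 0.458(1 - 18.2/30) = 0.00224L*.
The bracket is 0.394, giving L* = 0.181/0.00224 = 80.6.

H* ≈ 18.2, L* ≈ 80.6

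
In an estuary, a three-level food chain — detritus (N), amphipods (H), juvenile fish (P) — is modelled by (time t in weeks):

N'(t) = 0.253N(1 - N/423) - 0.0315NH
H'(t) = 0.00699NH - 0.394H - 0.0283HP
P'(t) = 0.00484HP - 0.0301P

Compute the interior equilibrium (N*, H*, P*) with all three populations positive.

N* ≈ 95.5, H* ≈ 6.22, P* ≈ 9.66

From dP/dt = 0: 0.00484H* = 0.0301, so H* = 6.22.
From dN/dt = 0: 0.253(1 - N*/423) = 0.0315·6.22, giving N* = 423·(1 - 0.774) = 95.5.
From dH/dt = 0: 0.00699·95.5 - 0.394 = 0.0283P*, so P* = 0.273/0.0283 = 9.66.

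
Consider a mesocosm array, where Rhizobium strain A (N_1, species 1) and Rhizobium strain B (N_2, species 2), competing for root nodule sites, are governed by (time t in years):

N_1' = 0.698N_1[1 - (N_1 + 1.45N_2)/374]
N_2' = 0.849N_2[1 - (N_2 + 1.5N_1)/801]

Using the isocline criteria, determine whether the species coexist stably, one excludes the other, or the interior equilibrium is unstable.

species 2 excludes species 1

Compare the nullcline intercepts: K1/α12 = 374/1.45 = 258 < K2 = 801; K2/α21 = 801/1.5 = 534 > K1 = 374.
Since the inequalities point opposite ways, species 2 can invade but species 1 cannot.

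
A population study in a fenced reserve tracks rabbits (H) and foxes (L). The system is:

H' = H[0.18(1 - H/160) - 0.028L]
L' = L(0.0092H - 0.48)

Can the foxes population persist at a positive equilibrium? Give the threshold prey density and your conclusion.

The predator equation gives dL/dt > 0 only when H > 0.48/0.0092 = 52.2.
Without the predator, H → K = 160. Since 160 > 52.2, the predator can invade and persist.

Threshold H = 52.2; K > 52.2, so yes, the predator persists.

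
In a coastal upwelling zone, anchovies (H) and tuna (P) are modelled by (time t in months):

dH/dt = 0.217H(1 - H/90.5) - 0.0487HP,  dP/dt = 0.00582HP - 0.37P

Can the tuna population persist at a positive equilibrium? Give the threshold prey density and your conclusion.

Threshold H = 63.6; K > 63.6, so yes, the predator persists.

The predator equation gives dP/dt > 0 only when H > 0.37/0.00582 = 63.6.
Without the predator, H → K = 90.5. Since 90.5 > 63.6, the predator can invade and persist.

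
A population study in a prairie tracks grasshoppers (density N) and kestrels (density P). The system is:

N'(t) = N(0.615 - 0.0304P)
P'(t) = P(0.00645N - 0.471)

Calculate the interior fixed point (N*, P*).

N* ≈ 73, P* ≈ 20.2

Set dP/dt = 0 with P > 0: 0.00645N - 0.471 = 0, so N* = 0.471/0.00645 = 73.
Set dN/dt = 0 with N > 0: 0.615 - 0.0304P = 0, so P* = 0.615/0.0304 = 20.2.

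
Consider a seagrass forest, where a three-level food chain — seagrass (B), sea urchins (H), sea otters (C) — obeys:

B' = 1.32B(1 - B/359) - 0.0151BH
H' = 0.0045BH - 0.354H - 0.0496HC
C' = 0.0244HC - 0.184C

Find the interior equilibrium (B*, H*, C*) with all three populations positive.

From dC/dt = 0: 0.0244H* = 0.184, so H* = 7.54.
From dB/dt = 0: 1.32(1 - B*/359) = 0.0151·7.54, giving B* = 359·(1 - 0.0863) = 328.
From dH/dt = 0: 0.0045·328 - 0.354 = 0.0496C*, so C* = 1.12/0.0496 = 22.6.

B* ≈ 328, H* ≈ 7.54, C* ≈ 22.6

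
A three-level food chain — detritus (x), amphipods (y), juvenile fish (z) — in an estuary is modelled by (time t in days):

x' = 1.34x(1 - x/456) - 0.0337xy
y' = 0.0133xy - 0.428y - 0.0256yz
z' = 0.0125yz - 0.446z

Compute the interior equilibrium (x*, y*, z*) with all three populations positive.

From dz/dt = 0: 0.0125y* = 0.446, so y* = 35.7.
From dx/dt = 0: 1.34(1 - x*/456) = 0.0337·35.7, giving x* = 456·(1 - 0.897) = 46.8.
From dy/dt = 0: 0.0133·46.8 - 0.428 = 0.0256z*, so z* = 0.195/0.0256 = 7.61.

x* ≈ 46.8, y* ≈ 35.7, z* ≈ 7.61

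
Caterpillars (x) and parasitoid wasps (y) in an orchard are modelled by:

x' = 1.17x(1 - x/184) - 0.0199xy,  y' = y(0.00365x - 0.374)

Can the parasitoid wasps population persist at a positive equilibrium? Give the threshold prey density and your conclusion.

The predator equation gives dy/dt > 0 only when x > 0.374/0.00365 = 102.
Without the predator, x → K = 184. Since 184 > 102, the predator can invade and persist.

Threshold x = 102; K > 102, so yes, the predator persists.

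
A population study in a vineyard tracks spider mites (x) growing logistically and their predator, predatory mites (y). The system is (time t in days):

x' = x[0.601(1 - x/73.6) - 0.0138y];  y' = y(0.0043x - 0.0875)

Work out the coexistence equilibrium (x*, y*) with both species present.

x* ≈ 20.3, y* ≈ 31.5

From dy/dt = 0 with y > 0: 0.0043x* = 0.0875, so x* = 20.3.
Substitute into dx/dt = 0: 0.601(1 - 20.3/73.6) = 0.0138y*.
The bracket is 0.724, giving y* = 0.435/0.0138 = 31.5.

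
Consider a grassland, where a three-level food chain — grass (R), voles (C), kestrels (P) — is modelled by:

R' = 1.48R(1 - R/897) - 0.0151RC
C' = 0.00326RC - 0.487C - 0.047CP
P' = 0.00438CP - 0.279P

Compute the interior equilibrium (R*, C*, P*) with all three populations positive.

From dP/dt = 0: 0.00438C* = 0.279, so C* = 63.7.
From dR/dt = 0: 1.48(1 - R*/897) = 0.0151·63.7, giving R* = 897·(1 - 0.65) = 314.
From dC/dt = 0: 0.00326·314 - 0.487 = 0.047P*, so P* = 0.537/0.047 = 11.4.

R* ≈ 314, C* ≈ 63.7, P* ≈ 11.4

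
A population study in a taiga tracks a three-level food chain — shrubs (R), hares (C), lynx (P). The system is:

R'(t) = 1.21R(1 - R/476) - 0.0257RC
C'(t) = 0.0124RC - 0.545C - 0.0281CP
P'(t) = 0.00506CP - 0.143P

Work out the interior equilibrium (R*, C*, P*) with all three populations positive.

From dP/dt = 0: 0.00506C* = 0.143, so C* = 28.3.
From dR/dt = 0: 1.21(1 - R*/476) = 0.0257·28.3, giving R* = 476·(1 - 0.6) = 190.
From dC/dt = 0: 0.0124·190 - 0.545 = 0.0281P*, so P* = 1.81/0.0281 = 64.6.

R* ≈ 190, C* ≈ 28.3, P* ≈ 64.6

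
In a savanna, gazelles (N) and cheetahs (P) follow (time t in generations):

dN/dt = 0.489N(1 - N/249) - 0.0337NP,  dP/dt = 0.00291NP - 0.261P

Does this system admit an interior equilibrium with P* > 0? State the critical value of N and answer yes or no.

Threshold N = 89.7; K > 89.7, so yes, the predator persists.

The predator equation gives dP/dt > 0 only when N > 0.261/0.00291 = 89.7.
Without the predator, N → K = 249. Since 249 > 89.7, the predator can invade and persist.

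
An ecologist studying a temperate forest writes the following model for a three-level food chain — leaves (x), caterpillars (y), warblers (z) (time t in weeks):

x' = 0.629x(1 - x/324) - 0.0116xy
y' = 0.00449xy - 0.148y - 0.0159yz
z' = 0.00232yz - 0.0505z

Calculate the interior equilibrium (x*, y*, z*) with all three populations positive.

x* ≈ 194, y* ≈ 21.8, z* ≈ 45.5

From dz/dt = 0: 0.00232y* = 0.0505, so y* = 21.8.
From dx/dt = 0: 0.629(1 - x*/324) = 0.0116·21.8, giving x* = 324·(1 - 0.401) = 194.
From dy/dt = 0: 0.00449·194 - 0.148 = 0.0159z*, so z* = 0.723/0.0159 = 45.5.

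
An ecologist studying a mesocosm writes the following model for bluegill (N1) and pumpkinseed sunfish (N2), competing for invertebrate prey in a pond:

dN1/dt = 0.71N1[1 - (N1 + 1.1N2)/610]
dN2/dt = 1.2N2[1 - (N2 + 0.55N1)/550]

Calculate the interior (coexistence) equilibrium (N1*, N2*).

N1* ≈ 12.7, N2* ≈ 543

Setting both brackets to zero gives the nullclines N1 + 1.1N2 = 610 and 0.55N1 + N2 = 550.
Substituting N2 = 550 - 0.55N1 into the first: N1(1 - 1.1·0.55) = 610 - 1.1·550.
So N1* = 5/0.395 = 12.7, and then N2* = 550 - 0.55·12.7 = 543.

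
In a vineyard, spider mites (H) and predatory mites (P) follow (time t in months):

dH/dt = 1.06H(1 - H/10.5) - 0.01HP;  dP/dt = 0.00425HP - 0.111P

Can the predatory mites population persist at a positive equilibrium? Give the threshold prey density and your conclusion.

Threshold H = 26.1; K < 26.1, so no, the predator goes extinct.

The predator equation gives dP/dt > 0 only when H > 0.111/0.00425 = 26.1.
Without the predator, H → K = 10.5. Since 10.5 < 26.1, the predator cannot invade.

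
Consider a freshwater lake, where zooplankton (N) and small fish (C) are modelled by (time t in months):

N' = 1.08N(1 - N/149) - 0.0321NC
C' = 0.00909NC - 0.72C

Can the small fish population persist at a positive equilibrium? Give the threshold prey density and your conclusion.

The predator equation gives dC/dt > 0 only when N > 0.72/0.00909 = 79.2.
Without the predator, N → K = 149. Since 149 > 79.2, the predator can invade and persist.

Threshold N = 79.2; K > 79.2, so yes, the predator persists.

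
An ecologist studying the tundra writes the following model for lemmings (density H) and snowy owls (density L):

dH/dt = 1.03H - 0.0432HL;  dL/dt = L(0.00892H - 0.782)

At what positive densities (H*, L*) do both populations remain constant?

Set dL/dt = 0 with L > 0: 0.00892H - 0.782 = 0, so H* = 0.782/0.00892 = 87.7.
Set dH/dt = 0 with H > 0: 1.03 - 0.0432L = 0, so L* = 1.03/0.0432 = 23.8.

H* ≈ 87.7, L* ≈ 23.8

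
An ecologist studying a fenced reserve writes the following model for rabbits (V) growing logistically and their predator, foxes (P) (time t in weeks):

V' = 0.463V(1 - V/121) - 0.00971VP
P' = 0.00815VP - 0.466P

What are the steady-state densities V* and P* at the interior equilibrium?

V* ≈ 57.2, P* ≈ 25.2

From dP/dt = 0 with P > 0: 0.00815V* = 0.466, so V* = 57.2.
Substitute into dV/dt = 0: 0.463(1 - 57.2/121) = 0.00971P*.
The bracket is 0.527, giving P* = 0.244/0.00971 = 25.2.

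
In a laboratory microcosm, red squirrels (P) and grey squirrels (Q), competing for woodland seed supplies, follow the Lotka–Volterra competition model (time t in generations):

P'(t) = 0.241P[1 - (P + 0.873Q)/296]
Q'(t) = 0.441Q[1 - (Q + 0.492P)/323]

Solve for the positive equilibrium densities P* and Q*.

Setting both brackets to zero gives the nullclines P + 0.873Q = 296 and 0.492P + Q = 323.
Substituting Q = 323 - 0.492P into the first: P(1 - 0.873·0.492) = 296 - 0.873·323.
So P* = 14/0.57 = 24.6, and then Q* = 323 - 0.492·24.6 = 311.

P* ≈ 24.6, Q* ≈ 311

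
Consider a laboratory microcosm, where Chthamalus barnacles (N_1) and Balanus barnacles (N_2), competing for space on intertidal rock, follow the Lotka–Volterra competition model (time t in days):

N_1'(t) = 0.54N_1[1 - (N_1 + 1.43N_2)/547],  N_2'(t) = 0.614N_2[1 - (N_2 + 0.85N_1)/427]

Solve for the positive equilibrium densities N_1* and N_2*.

N_1* ≈ 295, N_2* ≈ 176

Setting both brackets to zero gives the nullclines N_1 + 1.43N_2 = 547 and 0.85N_1 + N_2 = 427.
Substituting N_2 = 427 - 0.85N_1 into the first: N_1(1 - 1.43·0.85) = 547 - 1.43·427.
So N_1* = -63.6/-0.216 = 295, and then N_2* = 427 - 0.85·295 = 176.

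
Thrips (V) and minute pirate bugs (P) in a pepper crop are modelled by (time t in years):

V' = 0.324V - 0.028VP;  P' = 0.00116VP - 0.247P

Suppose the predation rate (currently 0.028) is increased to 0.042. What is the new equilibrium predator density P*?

At the interior fixed point, setting dV/dt = 0 with V > 0 fixes P* = (prey growth rate)/(VP coefficient) — independent of the other coefficients.
With the change, P* = 0.324/0.042 = 7.71; it falls from 11.6.

P* ≈ 7.71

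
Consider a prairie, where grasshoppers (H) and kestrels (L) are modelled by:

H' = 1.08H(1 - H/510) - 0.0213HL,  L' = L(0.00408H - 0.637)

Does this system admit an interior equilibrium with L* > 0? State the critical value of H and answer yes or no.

The predator equation gives dL/dt > 0 only when H > 0.637/0.00408 = 156.
Without the predator, H → K = 510. Since 510 > 156, the predator can invade and persist.

Threshold H = 156; K > 156, so yes, the predator persists.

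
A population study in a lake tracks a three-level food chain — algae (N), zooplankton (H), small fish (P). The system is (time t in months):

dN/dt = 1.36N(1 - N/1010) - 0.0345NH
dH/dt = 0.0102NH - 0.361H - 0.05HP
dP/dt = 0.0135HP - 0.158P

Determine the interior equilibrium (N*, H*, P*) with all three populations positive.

N* ≈ 710, H* ≈ 11.7, P* ≈ 138

From dP/dt = 0: 0.0135H* = 0.158, so H* = 11.7.
From dN/dt = 0: 1.36(1 - N*/1010) = 0.0345·11.7, giving N* = 1010·(1 - 0.297) = 710.
From dH/dt = 0: 0.0102·710 - 0.361 = 0.05P*, so P* = 6.88/0.05 = 138.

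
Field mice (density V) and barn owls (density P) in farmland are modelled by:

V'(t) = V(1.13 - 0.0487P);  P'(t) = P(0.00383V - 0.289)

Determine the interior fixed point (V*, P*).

Set dP/dt = 0 with P > 0: 0.00383V - 0.289 = 0, so V* = 0.289/0.00383 = 75.5.
Set dV/dt = 0 with V > 0: 1.13 - 0.0487P = 0, so P* = 1.13/0.0487 = 23.2.

V* ≈ 75.5, P* ≈ 23.2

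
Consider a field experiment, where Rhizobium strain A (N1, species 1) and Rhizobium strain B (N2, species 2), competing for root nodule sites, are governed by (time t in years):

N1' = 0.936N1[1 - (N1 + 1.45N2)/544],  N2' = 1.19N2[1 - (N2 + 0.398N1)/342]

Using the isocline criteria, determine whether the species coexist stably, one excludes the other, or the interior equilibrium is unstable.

Compare the nullcline intercepts: K1/α12 = 544/1.45 = 375 > K2 = 342; K2/α21 = 342/0.398 = 859 > K1 = 544.
Since both inequalities hold, each species can invade when rare, so the interior equilibrium is stable.

stable coexistence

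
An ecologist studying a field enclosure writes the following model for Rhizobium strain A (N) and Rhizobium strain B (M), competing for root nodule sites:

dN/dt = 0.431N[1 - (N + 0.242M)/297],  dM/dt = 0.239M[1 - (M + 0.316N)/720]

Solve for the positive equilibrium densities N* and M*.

Setting both brackets to zero gives the nullclines N + 0.242M = 297 and 0.316N + M = 720.
Substituting M = 720 - 0.316N into the first: N(1 - 0.242·0.316) = 297 - 0.242·720.
So N* = 123/0.924 = 133, and then M* = 720 - 0.316·133 = 678.

N* ≈ 133, M* ≈ 678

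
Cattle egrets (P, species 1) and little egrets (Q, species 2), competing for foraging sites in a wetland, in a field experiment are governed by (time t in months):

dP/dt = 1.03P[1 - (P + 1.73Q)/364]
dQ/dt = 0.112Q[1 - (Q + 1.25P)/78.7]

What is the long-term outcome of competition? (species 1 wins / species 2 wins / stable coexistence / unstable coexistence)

Compare the nullcline intercepts: K1/α12 = 364/1.73 = 210 > K2 = 78.7; K2/α21 = 78.7/1.25 = 63 < K1 = 364.
Since the inequalities point opposite ways, species 1 can invade but species 2 cannot.

species 1 excludes species 2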